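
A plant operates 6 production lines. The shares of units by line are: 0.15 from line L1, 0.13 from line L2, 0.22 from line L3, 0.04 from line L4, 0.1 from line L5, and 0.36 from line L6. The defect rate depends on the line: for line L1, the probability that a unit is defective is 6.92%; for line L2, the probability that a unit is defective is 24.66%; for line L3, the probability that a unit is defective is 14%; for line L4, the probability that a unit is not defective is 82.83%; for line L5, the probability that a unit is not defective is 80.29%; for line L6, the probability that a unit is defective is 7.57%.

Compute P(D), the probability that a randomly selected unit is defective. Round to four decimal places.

P(D|L4) = 1 − 0.8283 = 0.1717.
P(D|L5) = 1 − 0.8029 = 0.1971.
P(D) = P(D|L1)·P(L1) + P(D|L2)·P(L2) + P(D|L3)·P(L3) + P(D|L4)·P(L4) + P(D|L5)·P(L5) + P(D|L6)·P(L6)
      = 0.0692·0.15 + 0.2466·0.13 + 0.14·0.22 + 0.1717·0.04 + 0.1971·0.1 + 0.0757·0.36
      = 0.01038 + 0.032058 + 0.0308 + 0.006868 + 0.01971 + 0.027252 = 0.127068

0.1271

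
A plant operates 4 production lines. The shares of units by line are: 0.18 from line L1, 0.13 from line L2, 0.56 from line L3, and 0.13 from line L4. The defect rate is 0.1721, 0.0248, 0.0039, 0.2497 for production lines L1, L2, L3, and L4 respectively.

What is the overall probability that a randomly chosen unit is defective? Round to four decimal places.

P(D) ≈ 0.0688

P(D) = P(D|L1)·P(L1) + P(D|L2)·P(L2) + P(D|L3)·P(L3) + P(D|L4)·P(L4)
      = 0.1721·0.18 + 0.0248·0.13 + 0.0039·0.56 + 0.2497·0.13
      = 0.030978 + 0.003224 + 0.002184 + 0.032461 = 0.068847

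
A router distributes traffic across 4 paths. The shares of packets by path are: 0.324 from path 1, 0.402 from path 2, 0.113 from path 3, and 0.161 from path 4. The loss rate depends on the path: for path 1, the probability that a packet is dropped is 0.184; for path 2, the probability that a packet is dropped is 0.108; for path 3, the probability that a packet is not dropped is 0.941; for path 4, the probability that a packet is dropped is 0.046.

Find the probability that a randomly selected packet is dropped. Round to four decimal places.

P(L) ≈ 0.1171

P(L|3) = 1 − 0.941 = 0.059.
P(L) = P(L|1)·P(1) + P(L|2)·P(2) + P(L|3)·P(3) + P(L|4)·P(4)
      = 0.184·0.324 + 0.108·0.402 + 0.059·0.113 + 0.046·0.161
      = 0.059616 + 0.043416 + 0.006667 + 0.007406 = 0.117105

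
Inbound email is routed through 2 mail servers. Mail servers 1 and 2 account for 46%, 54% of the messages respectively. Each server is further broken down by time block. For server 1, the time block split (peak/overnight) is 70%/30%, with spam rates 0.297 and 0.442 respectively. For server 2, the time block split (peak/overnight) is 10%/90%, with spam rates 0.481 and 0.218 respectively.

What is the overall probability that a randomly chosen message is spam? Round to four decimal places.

P(S|1) = 0.7·0.297 + 0.3·0.442 = 0.2079 + 0.1326 = 0.3405
P(S|2) = 0.1·0.481 + 0.9·0.218 = 0.0481 + 0.1962 = 0.2443
By total probability over the outer partition,
P(S) = 0.46·0.3405 + 0.54·0.2443
      = 0.15663 + 0.131922 = 0.288552

0.2886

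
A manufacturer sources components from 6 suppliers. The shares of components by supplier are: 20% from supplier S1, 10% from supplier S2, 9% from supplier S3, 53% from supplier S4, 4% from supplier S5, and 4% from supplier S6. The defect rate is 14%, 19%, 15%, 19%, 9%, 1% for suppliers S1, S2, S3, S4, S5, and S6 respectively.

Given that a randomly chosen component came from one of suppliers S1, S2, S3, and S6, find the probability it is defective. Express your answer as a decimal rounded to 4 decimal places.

0.1416

Let S = {S1, S2, S3, S6}.
P(S) = 0.2 + 0.1 + 0.09 + 0.04 = 0.43.
P(D ∩ S) = 0.14·0.2 + 0.19·0.1 + 0.15·0.09 + 0.01·0.04 = 0.028 + 0.019 + 0.0135 + 0.0004 = 0.0609.
P(D | S) = 0.0609 / 0.43 = 0.141628…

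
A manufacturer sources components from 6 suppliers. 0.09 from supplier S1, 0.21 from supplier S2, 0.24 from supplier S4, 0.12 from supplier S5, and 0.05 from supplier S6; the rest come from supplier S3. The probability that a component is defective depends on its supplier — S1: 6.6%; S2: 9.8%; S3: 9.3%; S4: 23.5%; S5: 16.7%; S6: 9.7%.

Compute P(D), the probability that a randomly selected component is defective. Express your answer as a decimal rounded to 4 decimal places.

P(S3) = 1 − (0.09 + 0.21 + 0.24 + 0.12 + 0.05) = 0.29.
By the law of total probability,
P(D) = P(D|S1)·P(S1) + P(D|S2)·P(S2) + P(D|S3)·P(S3) + P(D|S4)·P(S4) + P(D|S5)·P(S5) + P(D|S6)·P(S6)
      = 0.066·0.09 + 0.098·0.21 + 0.093·0.29 + 0.235·0.24 + 0.167·0.12 + 0.097·0.05
      = 0.00594 + 0.02058 + 0.02697 + 0.0564 + 0.02004 + 0.00485 = 0.13478

P(D) ≈ 0.1348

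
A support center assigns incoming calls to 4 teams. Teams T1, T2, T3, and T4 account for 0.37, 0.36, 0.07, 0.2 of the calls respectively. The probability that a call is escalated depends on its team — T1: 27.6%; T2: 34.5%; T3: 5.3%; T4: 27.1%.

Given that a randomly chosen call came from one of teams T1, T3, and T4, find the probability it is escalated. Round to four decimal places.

P(E|S) ≈ 0.2500

Let S = {T1, T3, T4}.
P(S) = 0.37 + 0.07 + 0.2 = 0.64.
P(E ∩ S) = 0.276·0.37 + 0.053·0.07 + 0.271·0.2 = 0.10212 + 0.00371 + 0.0542 = 0.16003.
P(E | S) = 0.16003 / 0.64 = 0.250047…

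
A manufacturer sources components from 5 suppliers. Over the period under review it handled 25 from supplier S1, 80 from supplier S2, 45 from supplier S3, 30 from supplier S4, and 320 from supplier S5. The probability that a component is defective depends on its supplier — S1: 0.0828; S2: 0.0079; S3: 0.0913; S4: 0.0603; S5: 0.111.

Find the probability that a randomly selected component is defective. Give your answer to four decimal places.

Total: 25 + 80 + 45 + 30 + 320 = 500.
P(S1) = 25/500 = 0.05. P(S2) = 80/500 = 0.16. P(S3) = 45/500 = 0.09. P(S4) = 30/500 = 0.06. P(S5) = 320/500 = 0.64.
Summing over the partition,
P(D) = P(D|S1)·P(S1) + P(D|S2)·P(S2) + P(D|S3)·P(S3) + P(D|S4)·P(S4) + P(D|S5)·P(S5)
      = 0.0828·0.05 + 0.0079·0.16 + 0.0913·0.09 + 0.0603·0.06 + 0.111·0.64
      = 0.00414 + 0.001264 + 0.008217 + 0.003618 + 0.07104 = 0.088279

0.0883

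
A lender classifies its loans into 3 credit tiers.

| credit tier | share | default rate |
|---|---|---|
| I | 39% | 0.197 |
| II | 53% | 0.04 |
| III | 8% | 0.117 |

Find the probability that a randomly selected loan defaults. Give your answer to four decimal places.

P(D) ≈ 0.1074

P(D) = P(D|I)·P(I) + P(D|II)·P(II) + P(D|III)·P(III)
      = 0.197·0.39 + 0.04·0.53 + 0.117·0.08
      = 0.07683 + 0.0212 + 0.00936 = 0.10739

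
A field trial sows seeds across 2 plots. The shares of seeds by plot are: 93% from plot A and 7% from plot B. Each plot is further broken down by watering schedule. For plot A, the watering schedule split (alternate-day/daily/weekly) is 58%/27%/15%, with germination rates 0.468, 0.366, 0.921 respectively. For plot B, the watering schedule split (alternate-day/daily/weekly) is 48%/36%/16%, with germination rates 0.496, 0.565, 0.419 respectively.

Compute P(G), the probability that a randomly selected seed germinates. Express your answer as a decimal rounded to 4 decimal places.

P(G|A) = 0.58·0.468 + 0.27·0.366 + 0.15·0.921 = 0.27144 + 0.09882 + 0.13815 = 0.50841
P(G|B) = 0.48·0.496 + 0.36·0.565 + 0.16·0.419 = 0.23808 + 0.2034 + 0.06704 = 0.50852
Then overall,
P(G) = 0.93·0.50841 + 0.07·0.50852
      = 0.4728213 + 0.0355964 = 0.5084177

0.5084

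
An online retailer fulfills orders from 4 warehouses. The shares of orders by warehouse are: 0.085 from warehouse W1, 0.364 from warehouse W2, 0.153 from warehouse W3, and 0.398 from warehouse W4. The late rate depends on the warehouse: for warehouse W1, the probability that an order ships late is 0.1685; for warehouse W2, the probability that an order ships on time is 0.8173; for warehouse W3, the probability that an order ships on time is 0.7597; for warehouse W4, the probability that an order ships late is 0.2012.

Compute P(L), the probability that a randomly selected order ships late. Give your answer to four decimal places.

P(L|W2) = 1 − 0.8173 = 0.1827.
P(L|W3) = 1 − 0.7597 = 0.2403.
P(L) = P(L|W1)·P(W1) + P(L|W2)·P(W2) + P(L|W3)·P(W3) + P(L|W4)·P(W4)
      = 0.1685·0.085 + 0.1827·0.364 + 0.2403·0.153 + 0.2012·0.398
      = 0.0143225 + 0.0665028 + 0.0367659 + 0.0800776 = 0.1976688

0.1977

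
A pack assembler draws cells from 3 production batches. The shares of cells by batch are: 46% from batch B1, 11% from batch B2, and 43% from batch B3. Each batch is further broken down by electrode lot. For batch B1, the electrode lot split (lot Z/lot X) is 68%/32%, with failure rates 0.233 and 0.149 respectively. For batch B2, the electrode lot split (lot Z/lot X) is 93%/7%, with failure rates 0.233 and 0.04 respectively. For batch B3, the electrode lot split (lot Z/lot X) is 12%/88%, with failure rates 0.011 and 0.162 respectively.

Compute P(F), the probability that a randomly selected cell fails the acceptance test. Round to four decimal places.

0.1808

P(F|B1) = 0.68·0.233 + 0.32·0.149 = 0.15844 + 0.04768 = 0.20612
P(F|B2) = 0.93·0.233 + 0.07·0.04 = 0.21669 + 0.0028 = 0.21949
P(F|B3) = 0.12·0.011 + 0.88·0.162 = 0.00132 + 0.14256 = 0.14388
Then overall,
P(F) = 0.46·0.20612 + 0.11·0.21949 + 0.43·0.14388
      = 0.0948152 + 0.0241439 + 0.0618684 = 0.1808275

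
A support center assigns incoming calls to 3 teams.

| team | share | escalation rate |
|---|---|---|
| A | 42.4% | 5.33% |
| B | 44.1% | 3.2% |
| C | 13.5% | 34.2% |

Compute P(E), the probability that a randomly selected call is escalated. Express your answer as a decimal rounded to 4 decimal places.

P(E) ≈ 0.0829

P(E) = P(E|A)·P(A) + P(E|B)·P(B) + P(E|C)·P(C)
      = 0.0533·0.424 + 0.032·0.441 + 0.342·0.135
      = 0.0225992 + 0.014112 + 0.04617 = 0.0828812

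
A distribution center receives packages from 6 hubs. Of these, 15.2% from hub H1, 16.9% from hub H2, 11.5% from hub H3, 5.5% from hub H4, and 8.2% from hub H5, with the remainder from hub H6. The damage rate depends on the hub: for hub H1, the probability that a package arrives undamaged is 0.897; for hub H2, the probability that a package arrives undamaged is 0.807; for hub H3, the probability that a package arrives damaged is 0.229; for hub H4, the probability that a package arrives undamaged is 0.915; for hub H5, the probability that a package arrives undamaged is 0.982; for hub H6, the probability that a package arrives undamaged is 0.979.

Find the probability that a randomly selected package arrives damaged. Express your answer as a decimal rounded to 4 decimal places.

P(D) ≈ 0.0897

P(H6) = 1 − (0.152 + 0.169 + 0.115 + 0.055 + 0.082) = 0.427.
P(D|H1) = 1 − 0.897 = 0.103.
P(D|H2) = 1 − 0.807 = 0.193.
P(D|H4) = 1 − 0.915 = 0.085.
P(D|H5) = 1 − 0.982 = 0.018.
P(D|H6) = 1 − 0.979 = 0.021.
P(D) = P(D|H1)·P(H1) + P(D|H2)·P(H2) + P(D|H3)·P(H3) + P(D|H4)·P(H4) + P(D|H5)·P(H5) + P(D|H6)·P(H6)
      = 0.103·0.152 + 0.193·0.169 + 0.229·0.115 + 0.085·0.055 + 0.018·0.082 + 0.021·0.427
      = 0.015656 + 0.032617 + 0.026335 + 0.004675 + 0.001476 + 0.008967 = 0.089726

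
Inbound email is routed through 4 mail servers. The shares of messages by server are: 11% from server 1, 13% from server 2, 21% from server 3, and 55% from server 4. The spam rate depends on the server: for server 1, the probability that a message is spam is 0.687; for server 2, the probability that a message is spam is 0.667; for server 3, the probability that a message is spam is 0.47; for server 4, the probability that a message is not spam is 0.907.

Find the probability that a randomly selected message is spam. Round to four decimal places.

P(S) ≈ 0.3121

P(S|4) = 1 − 0.907 = 0.093.
By the law of total probability,
P(S) = P(S|1)·P(1) + P(S|2)·P(2) + P(S|3)·P(3) + P(S|4)·P(4)
      = 0.687·0.11 + 0.667·0.13 + 0.47·0.21 + 0.093·0.55
      = 0.07557 + 0.08671 + 0.0987 + 0.05115 = 0.31213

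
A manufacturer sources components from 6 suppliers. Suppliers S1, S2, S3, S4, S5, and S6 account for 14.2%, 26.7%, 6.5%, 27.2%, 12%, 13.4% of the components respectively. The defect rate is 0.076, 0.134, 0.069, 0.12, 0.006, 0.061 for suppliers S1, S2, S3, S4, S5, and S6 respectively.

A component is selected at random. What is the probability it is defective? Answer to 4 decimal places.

0.0926

By the law of total probability,
P(D) = P(D|S1)·P(S1) + P(D|S2)·P(S2) + P(D|S3)·P(S3) + P(D|S4)·P(S4) + P(D|S5)·P(S5) + P(D|S6)·P(S6)
      = 0.076·0.142 + 0.134·0.267 + 0.069·0.065 + 0.12·0.272 + 0.006·0.12 + 0.061·0.134
      = 0.010792 + 0.035778 + 0.004485 + 0.03264 + 0.00072 + 0.008174 = 0.092589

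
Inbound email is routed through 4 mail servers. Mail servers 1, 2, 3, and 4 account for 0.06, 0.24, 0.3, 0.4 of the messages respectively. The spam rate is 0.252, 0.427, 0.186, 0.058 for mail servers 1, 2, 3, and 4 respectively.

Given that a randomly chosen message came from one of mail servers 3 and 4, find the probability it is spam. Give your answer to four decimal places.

P(S|J) ≈ 0.1129

Let J = {3, 4}.
P(J) = 0.3 + 0.4 = 0.7.
P(S ∩ J) = 0.186·0.3 + 0.058·0.4 = 0.0558 + 0.0232 = 0.079.
P(S | J) = 0.079 / 0.7 = 0.112857…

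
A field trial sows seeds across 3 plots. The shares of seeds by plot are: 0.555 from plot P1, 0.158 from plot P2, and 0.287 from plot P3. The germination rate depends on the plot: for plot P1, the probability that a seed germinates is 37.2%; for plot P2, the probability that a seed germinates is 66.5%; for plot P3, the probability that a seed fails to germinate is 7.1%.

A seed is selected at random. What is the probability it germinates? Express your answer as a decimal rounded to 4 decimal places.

0.5782

P(G|P3) = 1 − 0.071 = 0.929.
Using total probability over the partition,
P(G) = P(G|P1)·P(P1) + P(G|P2)·P(P2) + P(G|P3)·P(P3)
      = 0.372·0.555 + 0.665·0.158 + 0.929·0.287
      = 0.20646 + 0.10507 + 0.266623 = 0.578153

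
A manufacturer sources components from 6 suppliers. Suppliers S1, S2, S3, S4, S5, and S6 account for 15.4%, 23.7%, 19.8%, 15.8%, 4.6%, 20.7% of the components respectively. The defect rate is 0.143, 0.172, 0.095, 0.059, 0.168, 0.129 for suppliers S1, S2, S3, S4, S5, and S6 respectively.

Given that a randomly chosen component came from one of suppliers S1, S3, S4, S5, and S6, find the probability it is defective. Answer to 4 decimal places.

Let S = {S1, S3, S4, S5, S6}.
P(S) = 0.154 + 0.198 + 0.158 + 0.046 + 0.207 = 0.763.
P(D ∩ S) = 0.143·0.154 + 0.095·0.198 + 0.059·0.158 + 0.168·0.046 + 0.129·0.207 = 0.022022 + 0.01881 + 0.009322 + 0.007728 + 0.026703 = 0.084585.
P(D | S) = 0.084585 / 0.763 = 0.110858…

0.1109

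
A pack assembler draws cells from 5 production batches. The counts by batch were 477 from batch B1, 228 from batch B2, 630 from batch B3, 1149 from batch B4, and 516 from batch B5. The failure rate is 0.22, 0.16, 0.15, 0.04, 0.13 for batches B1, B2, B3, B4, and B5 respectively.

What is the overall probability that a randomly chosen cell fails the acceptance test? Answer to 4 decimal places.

0.1163

Total: 477 + 228 + 630 + 1149 + 516 = 3000.
P(B1) = 477/3000 = 0.159. P(B2) = 228/3000 = 0.076. P(B3) = 630/3000 = 0.21. P(B4) = 1149/3000 = 0.383. P(B5) = 516/3000 = 0.172.
P(F) = P(F|B1)·P(B1) + P(F|B2)·P(B2) + P(F|B3)·P(B3) + P(F|B4)·P(B4) + P(F|B5)·P(B5)
      = 0.22·0.159 + 0.16·0.076 + 0.15·0.21 + 0.04·0.383 + 0.13·0.172
      = 0.03498 + 0.01216 + 0.0315 + 0.01532 + 0.02236 = 0.11632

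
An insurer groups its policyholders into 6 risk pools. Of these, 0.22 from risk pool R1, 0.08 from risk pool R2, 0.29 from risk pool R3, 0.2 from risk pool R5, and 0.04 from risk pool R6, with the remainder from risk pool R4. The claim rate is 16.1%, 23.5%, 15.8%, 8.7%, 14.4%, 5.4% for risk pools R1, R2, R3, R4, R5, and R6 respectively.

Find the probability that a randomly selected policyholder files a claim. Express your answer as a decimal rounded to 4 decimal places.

P(R4) = 1 − (0.22 + 0.08 + 0.29 + 0.2 + 0.04) = 0.17.
P(C) = P(C|R1)·P(R1) + P(C|R2)·P(R2) + P(C|R3)·P(R3) + P(C|R4)·P(R4) + P(C|R5)·P(R5) + P(C|R6)·P(R6)
      = 0.161·0.22 + 0.235·0.08 + 0.158·0.29 + 0.087·0.17 + 0.144·0.2 + 0.054·0.04
      = 0.03542 + 0.0188 + 0.04582 + 0.01479 + 0.0288 + 0.00216 = 0.14579

P(C) ≈ 0.1458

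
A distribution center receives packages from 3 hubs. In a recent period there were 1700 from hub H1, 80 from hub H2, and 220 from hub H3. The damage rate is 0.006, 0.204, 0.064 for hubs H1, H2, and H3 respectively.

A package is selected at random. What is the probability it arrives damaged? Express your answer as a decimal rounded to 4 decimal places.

Total: 1700 + 80 + 220 = 2000.
P(H1) = 1700/2000 = 0.85. P(H2) = 80/2000 = 0.04. P(H3) = 220/2000 = 0.11.
Using total probability over the partition,
P(D) = P(D|H1)·P(H1) + P(D|H2)·P(H2) + P(D|H3)·P(H3)
      = 0.006·0.85 + 0.204·0.04 + 0.064·0.11
      = 0.0051 + 0.00816 + 0.00704 = 0.0203

P(D) ≈ 0.0203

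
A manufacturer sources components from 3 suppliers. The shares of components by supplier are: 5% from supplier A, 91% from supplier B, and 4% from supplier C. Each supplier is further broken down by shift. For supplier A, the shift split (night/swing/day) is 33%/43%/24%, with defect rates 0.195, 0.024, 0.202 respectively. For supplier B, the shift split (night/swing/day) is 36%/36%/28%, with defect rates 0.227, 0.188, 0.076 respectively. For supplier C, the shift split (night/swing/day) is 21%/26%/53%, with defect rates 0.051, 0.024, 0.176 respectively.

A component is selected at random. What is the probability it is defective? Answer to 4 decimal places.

P(D) ≈ 0.1659

P(D|A) = 0.33·0.195 + 0.43·0.024 + 0.24·0.202 = 0.06435 + 0.01032 + 0.04848 = 0.12315
P(D|B) = 0.36·0.227 + 0.36·0.188 + 0.28·0.076 = 0.08172 + 0.06768 + 0.02128 = 0.17068
P(D|C) = 0.21·0.051 + 0.26·0.024 + 0.53·0.176 = 0.01071 + 0.00624 + 0.09328 = 0.11023
Then overall,
P(D) = 0.05·0.12315 + 0.91·0.17068 + 0.04·0.11023
      = 0.0061575 + 0.1553188 + 0.0044092 = 0.1658855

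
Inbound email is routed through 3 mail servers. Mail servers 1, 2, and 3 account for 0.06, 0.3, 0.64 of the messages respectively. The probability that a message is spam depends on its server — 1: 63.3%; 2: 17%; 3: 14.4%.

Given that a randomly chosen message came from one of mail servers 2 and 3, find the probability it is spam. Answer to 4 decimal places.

Let J = {2, 3}.
P(J) = 0.3 + 0.64 = 0.94.
P(S ∩ J) = 0.17·0.3 + 0.144·0.64 = 0.051 + 0.09216 = 0.14316.
P(S | J) = 0.14316 / 0.94 = 0.152298…

0.1523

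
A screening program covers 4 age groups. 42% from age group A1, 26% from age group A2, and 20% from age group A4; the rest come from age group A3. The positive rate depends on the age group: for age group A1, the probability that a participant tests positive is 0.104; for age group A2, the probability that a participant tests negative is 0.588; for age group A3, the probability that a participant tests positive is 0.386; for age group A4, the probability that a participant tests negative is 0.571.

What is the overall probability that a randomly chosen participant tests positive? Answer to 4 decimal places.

0.2829

P(A3) = 1 − (0.42 + 0.26 + 0.2) = 0.12.
P(T|A2) = 1 − 0.588 = 0.412.
P(T|A4) = 1 − 0.571 = 0.429.
P(T) = P(T|A1)·P(A1) + P(T|A2)·P(A2) + P(T|A3)·P(A3) + P(T|A4)·P(A4)
      = 0.104·0.42 + 0.412·0.26 + 0.386·0.12 + 0.429·0.2
      = 0.04368 + 0.10712 + 0.04632 + 0.0858 = 0.28292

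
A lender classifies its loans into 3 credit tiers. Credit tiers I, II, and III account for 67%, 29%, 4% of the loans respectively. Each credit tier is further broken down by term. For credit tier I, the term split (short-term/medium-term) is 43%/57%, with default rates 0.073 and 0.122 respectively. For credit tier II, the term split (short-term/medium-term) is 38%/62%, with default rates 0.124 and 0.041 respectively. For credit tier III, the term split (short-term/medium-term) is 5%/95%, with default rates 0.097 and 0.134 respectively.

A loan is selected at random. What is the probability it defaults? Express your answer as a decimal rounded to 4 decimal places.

P(D|I) = 0.43·0.073 + 0.57·0.122 = 0.03139 + 0.06954 = 0.10093
P(D|II) = 0.38·0.124 + 0.62·0.041 = 0.04712 + 0.02542 = 0.07254
P(D|III) = 0.05·0.097 + 0.95·0.134 = 0.00485 + 0.1273 = 0.13215
By total probability over the outer partition,
P(D) = 0.67·0.10093 + 0.29·0.07254 + 0.04·0.13215
      = 0.0676231 + 0.0210366 + 0.005286 = 0.0939457

0.0939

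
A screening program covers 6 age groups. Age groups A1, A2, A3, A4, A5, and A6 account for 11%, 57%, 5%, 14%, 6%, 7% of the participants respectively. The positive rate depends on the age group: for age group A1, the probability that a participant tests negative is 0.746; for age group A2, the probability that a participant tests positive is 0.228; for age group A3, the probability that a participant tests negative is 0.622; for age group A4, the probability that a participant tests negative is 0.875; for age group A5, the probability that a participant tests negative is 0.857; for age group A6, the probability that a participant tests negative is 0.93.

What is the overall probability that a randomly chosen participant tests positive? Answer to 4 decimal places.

P(T) ≈ 0.2078

P(T|A1) = 1 − 0.746 = 0.254.
P(T|A3) = 1 − 0.622 = 0.378.
P(T|A4) = 1 − 0.875 = 0.125.
P(T|A5) = 1 − 0.857 = 0.143.
P(T|A6) = 1 − 0.93 = 0.07.
Summing over the partition,
P(T) = P(T|A1)·P(A1) + P(T|A2)·P(A2) + P(T|A3)·P(A3) + P(T|A4)·P(A4) + P(T|A5)·P(A5) + P(T|A6)·P(A6)
      = 0.254·0.11 + 0.228·0.57 + 0.378·0.05 + 0.125·0.14 + 0.143·0.06 + 0.07·0.07
      = 0.02794 + 0.12996 + 0.0189 + 0.0175 + 0.00858 + 0.0049 = 0.20778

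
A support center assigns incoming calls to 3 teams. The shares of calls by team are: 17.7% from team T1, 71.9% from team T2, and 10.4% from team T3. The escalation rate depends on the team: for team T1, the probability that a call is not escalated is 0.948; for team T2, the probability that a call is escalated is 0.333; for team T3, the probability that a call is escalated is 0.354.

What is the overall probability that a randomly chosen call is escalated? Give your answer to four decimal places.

0.2854

P(E|T1) = 1 − 0.948 = 0.052.
P(E) = P(E|T1)·P(T1) + P(E|T2)·P(T2) + P(E|T3)·P(T3)
      = 0.052·0.177 + 0.333·0.719 + 0.354·0.104
      = 0.009204 + 0.239427 + 0.036816 = 0.285447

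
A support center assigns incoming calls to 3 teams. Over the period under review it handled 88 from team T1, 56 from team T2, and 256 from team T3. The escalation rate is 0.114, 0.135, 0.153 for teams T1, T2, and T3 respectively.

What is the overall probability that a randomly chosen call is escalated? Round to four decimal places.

Total: 88 + 56 + 256 = 400.
P(T1) = 88/400 = 0.22. P(T2) = 56/400 = 0.14. P(T3) = 256/400 = 0.64.
Summing over the partition,
P(E) = P(E|T1)·P(T1) + P(E|T2)·P(T2) + P(E|T3)·P(T3)
      = 0.114·0.22 + 0.135·0.14 + 0.153·0.64
      = 0.02508 + 0.0189 + 0.09792 = 0.1419

0.1419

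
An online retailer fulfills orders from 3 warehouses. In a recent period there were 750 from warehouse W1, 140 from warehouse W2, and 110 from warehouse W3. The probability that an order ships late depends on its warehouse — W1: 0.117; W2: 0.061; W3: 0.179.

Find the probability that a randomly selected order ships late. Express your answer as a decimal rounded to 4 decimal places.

P(L) ≈ 0.1160

Total: 750 + 140 + 110 = 1000.
P(W1) = 750/1000 = 0.75. P(W2) = 140/1000 = 0.14. P(W3) = 110/1000 = 0.11.
By the law of total probability,
P(L) = P(L|W1)·P(W1) + P(L|W2)·P(W2) + P(L|W3)·P(W3)
      = 0.117·0.75 + 0.061·0.14 + 0.179·0.11
      = 0.08775 + 0.00854 + 0.01969 = 0.11598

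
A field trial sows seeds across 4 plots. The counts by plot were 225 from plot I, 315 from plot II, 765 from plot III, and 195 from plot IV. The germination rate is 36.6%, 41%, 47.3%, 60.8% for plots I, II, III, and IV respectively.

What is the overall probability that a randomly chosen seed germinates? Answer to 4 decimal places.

Total: 225 + 315 + 765 + 195 = 1500.
P(I) = 225/1500 = 0.15. P(II) = 315/1500 = 0.21. P(III) = 765/1500 = 0.51. P(IV) = 195/1500 = 0.13.
By the law of total probability,
P(G) = P(G|I)·P(I) + P(G|II)·P(II) + P(G|III)·P(III) + P(G|IV)·P(IV)
      = 0.366·0.15 + 0.41·0.21 + 0.473·0.51 + 0.608·0.13
      = 0.0549 + 0.0861 + 0.24123 + 0.07904 = 0.46127

P(G) ≈ 0.4613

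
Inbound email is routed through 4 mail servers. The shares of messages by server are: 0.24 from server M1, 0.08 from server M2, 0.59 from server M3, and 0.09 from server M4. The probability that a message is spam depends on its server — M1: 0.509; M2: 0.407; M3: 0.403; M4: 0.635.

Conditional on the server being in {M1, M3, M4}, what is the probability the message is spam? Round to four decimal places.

Let J = {M1, M3, M4}.
P(J) = 0.24 + 0.59 + 0.09 = 0.92.
P(S ∩ J) = 0.509·0.24 + 0.403·0.59 + 0.635·0.09 = 0.12216 + 0.23777 + 0.05715 = 0.41708.
P(S | J) = 0.41708 / 0.92 = 0.453348…

P(S|J) ≈ 0.4533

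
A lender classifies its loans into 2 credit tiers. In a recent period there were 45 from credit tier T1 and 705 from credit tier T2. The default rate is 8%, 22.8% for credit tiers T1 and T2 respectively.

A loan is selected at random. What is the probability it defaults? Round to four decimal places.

0.2191

Total: 45 + 705 = 750.
P(T1) = 45/750 = 0.06. P(T2) = 705/750 = 0.94.
Summing over the partition,
P(D) = P(D|T1)·P(T1) + P(D|T2)·P(T2)
      = 0.08·0.06 + 0.228·0.94
      = 0.0048 + 0.21432 = 0.21912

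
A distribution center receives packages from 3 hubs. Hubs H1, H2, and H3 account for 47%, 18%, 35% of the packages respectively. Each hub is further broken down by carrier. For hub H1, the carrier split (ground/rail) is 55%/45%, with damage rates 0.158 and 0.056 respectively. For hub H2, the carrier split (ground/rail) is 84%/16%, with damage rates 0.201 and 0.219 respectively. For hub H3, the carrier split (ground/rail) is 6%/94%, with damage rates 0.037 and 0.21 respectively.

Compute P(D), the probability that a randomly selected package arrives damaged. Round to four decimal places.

0.1593

P(D|H1) = 0.55·0.158 + 0.45·0.056 = 0.0869 + 0.0252 = 0.1121
P(D|H2) = 0.84·0.201 + 0.16·0.219 = 0.16884 + 0.03504 = 0.20388
P(D|H3) = 0.06·0.037 + 0.94·0.21 = 0.00222 + 0.1974 = 0.19962
By total probability over the outer partition,
P(D) = 0.47·0.1121 + 0.18·0.20388 + 0.35·0.19962
      = 0.052687 + 0.0366984 + 0.069867 = 0.1592524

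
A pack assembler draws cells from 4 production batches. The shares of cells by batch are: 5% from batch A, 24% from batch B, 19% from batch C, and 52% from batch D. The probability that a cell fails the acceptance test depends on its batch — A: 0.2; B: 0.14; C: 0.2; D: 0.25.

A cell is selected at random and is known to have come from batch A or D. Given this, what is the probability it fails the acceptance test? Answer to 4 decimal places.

0.2456

Let S = {A, D}.
P(S) = 0.05 + 0.52 = 0.57.
P(F ∩ S) = 0.2·0.05 + 0.25·0.52 = 0.01 + 0.13 = 0.14.
P(F | S) = 0.14 / 0.57 = 0.245614…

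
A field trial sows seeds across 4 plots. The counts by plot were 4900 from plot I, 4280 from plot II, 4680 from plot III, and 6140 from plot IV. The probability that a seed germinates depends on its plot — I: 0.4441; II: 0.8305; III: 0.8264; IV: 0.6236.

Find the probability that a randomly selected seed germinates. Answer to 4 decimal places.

0.6714

Total: 4900 + 4280 + 4680 + 6140 = 20000.
P(I) = 4900/20000 = 0.245. P(II) = 4280/20000 = 0.214. P(III) = 4680/20000 = 0.234. P(IV) = 6140/20000 = 0.307.
P(G) = P(G|I)·P(I) + P(G|II)·P(II) + P(G|III)·P(III) + P(G|IV)·P(IV)
      = 0.4441·0.245 + 0.8305·0.214 + 0.8264·0.234 + 0.6236·0.307
      = 0.1088045 + 0.177727 + 0.1933776 + 0.1914452 = 0.6713543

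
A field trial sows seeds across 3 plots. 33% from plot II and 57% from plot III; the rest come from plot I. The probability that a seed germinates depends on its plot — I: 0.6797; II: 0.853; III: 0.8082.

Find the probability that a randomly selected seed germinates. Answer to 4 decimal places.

P(I) = 1 − (0.33 + 0.57) = 0.1.
P(G) = P(G|I)·P(I) + P(G|II)·P(II) + P(G|III)·P(III)
      = 0.6797·0.1 + 0.853·0.33 + 0.8082·0.57
      = 0.06797 + 0.28149 + 0.460674 = 0.810134

P(G) ≈ 0.8101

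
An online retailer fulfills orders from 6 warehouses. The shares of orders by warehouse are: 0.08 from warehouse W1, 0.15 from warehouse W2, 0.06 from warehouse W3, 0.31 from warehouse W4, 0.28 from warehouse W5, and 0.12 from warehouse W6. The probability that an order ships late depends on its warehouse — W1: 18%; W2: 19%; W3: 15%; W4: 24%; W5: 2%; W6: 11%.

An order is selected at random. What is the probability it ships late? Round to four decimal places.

Summing over the partition,
P(L) = P(L|W1)·P(W1) + P(L|W2)·P(W2) + P(L|W3)·P(W3) + P(L|W4)·P(W4) + P(L|W5)·P(W5) + P(L|W6)·P(W6)
      = 0.18·0.08 + 0.19·0.15 + 0.15·0.06 + 0.24·0.31 + 0.02·0.28 + 0.11·0.12
      = 0.0144 + 0.0285 + 0.009 + 0.0744 + 0.0056 + 0.0132 = 0.1451

P(L) ≈ 0.1451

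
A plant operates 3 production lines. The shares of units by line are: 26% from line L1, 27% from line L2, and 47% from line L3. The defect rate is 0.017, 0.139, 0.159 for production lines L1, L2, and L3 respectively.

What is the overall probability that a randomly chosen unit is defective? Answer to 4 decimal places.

P(D) = P(D|L1)·P(L1) + P(D|L2)·P(L2) + P(D|L3)·P(L3)
      = 0.017·0.26 + 0.139·0.27 + 0.159·0.47
      = 0.00442 + 0.03753 + 0.07473 = 0.11668

P(D) ≈ 0.1167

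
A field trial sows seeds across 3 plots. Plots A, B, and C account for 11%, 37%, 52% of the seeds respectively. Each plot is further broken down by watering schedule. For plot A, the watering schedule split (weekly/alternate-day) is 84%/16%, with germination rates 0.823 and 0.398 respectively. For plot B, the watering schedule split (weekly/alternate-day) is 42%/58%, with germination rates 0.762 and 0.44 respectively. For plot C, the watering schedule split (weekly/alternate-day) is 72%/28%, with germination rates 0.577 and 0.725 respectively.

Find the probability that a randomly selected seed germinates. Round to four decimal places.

P(G|A) = 0.84·0.823 + 0.16·0.398 = 0.69132 + 0.06368 = 0.755
P(G|B) = 0.42·0.762 + 0.58·0.44 = 0.32004 + 0.2552 = 0.57524
P(G|C) = 0.72·0.577 + 0.28·0.725 = 0.41544 + 0.203 = 0.61844
By total probability over the outer partition,
P(G) = 0.11·0.755 + 0.37·0.57524 + 0.52·0.61844
      = 0.08305 + 0.2128388 + 0.3215888 = 0.6174776

P(G) ≈ 0.6175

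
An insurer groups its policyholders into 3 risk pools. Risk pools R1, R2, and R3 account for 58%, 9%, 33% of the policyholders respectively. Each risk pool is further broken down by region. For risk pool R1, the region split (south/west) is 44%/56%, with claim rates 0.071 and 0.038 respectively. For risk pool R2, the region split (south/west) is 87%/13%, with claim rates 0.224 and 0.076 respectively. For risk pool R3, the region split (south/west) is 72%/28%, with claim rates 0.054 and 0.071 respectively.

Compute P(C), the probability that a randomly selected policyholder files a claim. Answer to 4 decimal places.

0.0683

P(C|R1) = 0.44·0.071 + 0.56·0.038 = 0.03124 + 0.02128 = 0.05252
P(C|R2) = 0.87·0.224 + 0.13·0.076 = 0.19488 + 0.00988 = 0.20476
P(C|R3) = 0.72·0.054 + 0.28·0.071 = 0.03888 + 0.01988 = 0.05876
Then overall,
P(C) = 0.58·0.05252 + 0.09·0.20476 + 0.33·0.05876
      = 0.0304616 + 0.0184284 + 0.0193908 = 0.0682808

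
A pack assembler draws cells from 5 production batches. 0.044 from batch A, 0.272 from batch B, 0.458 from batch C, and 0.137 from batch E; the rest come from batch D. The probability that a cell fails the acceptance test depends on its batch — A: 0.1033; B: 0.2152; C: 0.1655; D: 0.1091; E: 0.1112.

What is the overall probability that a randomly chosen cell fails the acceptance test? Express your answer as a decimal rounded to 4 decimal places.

P(D) = 1 − (0.044 + 0.272 + 0.458 + 0.137) = 0.089.
Using total probability over the partition,
P(F) = P(F|A)·P(A) + P(F|B)·P(B) + P(F|C)·P(C) + P(F|D)·P(D) + P(F|E)·P(E)
      = 0.1033·0.044 + 0.2152·0.272 + 0.1655·0.458 + 0.1091·0.089 + 0.1112·0.137
      = 0.0045452 + 0.0585344 + 0.075799 + 0.0097099 + 0.0152344 = 0.1638229

0.1638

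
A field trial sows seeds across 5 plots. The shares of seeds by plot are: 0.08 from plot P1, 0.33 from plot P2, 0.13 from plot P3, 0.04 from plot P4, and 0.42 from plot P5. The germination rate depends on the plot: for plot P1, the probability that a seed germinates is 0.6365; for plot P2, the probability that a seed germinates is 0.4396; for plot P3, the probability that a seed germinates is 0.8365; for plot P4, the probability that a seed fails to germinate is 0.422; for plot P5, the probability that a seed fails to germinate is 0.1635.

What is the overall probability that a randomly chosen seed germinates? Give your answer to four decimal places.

P(G|P4) = 1 − 0.422 = 0.578.
P(G|P5) = 1 − 0.1635 = 0.8365.
P(G) = P(G|P1)·P(P1) + P(G|P2)·P(P2) + P(G|P3)·P(P3) + P(G|P4)·P(P4) + P(G|P5)·P(P5)
      = 0.6365·0.08 + 0.4396·0.33 + 0.8365·0.13 + 0.578·0.04 + 0.8365·0.42
      = 0.05092 + 0.145068 + 0.108745 + 0.02312 + 0.35133 = 0.679183

0.6792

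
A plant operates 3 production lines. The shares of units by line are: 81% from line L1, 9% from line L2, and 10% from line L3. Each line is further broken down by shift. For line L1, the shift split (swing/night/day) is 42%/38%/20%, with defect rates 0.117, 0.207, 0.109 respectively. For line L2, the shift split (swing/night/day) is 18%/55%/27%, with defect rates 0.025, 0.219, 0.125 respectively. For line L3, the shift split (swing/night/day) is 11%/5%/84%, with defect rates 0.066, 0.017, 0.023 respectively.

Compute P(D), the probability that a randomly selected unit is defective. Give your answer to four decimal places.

P(D|L1) = 0.42·0.117 + 0.38·0.207 + 0.2·0.109 = 0.04914 + 0.07866 + 0.0218 = 0.1496
P(D|L2) = 0.18·0.025 + 0.55·0.219 + 0.27·0.125 = 0.0045 + 0.12045 + 0.03375 = 0.1587
P(D|L3) = 0.11·0.066 + 0.05·0.017 + 0.84·0.023 = 0.00726 + 0.00085 + 0.01932 = 0.02743
Then overall,
P(D) = 0.81·0.1496 + 0.09·0.1587 + 0.1·0.02743
      = 0.121176 + 0.014283 + 0.002743 = 0.138202

P(D) ≈ 0.1382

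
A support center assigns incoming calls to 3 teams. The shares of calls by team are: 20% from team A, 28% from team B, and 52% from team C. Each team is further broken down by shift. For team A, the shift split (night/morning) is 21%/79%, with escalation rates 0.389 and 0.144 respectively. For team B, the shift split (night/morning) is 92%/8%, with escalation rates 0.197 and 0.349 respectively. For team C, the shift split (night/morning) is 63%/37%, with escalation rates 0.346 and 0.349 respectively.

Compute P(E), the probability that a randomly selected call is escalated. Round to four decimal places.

P(E|A) = 0.21·0.389 + 0.79·0.144 = 0.08169 + 0.11376 = 0.19545
P(E|B) = 0.92·0.197 + 0.08·0.349 = 0.18124 + 0.02792 = 0.20916
P(E|C) = 0.63·0.346 + 0.37·0.349 = 0.21798 + 0.12913 = 0.34711
Then overall,
P(E) = 0.2·0.19545 + 0.28·0.20916 + 0.52·0.34711
      = 0.03909 + 0.0585648 + 0.1804972 = 0.278152

P(E) ≈ 0.2782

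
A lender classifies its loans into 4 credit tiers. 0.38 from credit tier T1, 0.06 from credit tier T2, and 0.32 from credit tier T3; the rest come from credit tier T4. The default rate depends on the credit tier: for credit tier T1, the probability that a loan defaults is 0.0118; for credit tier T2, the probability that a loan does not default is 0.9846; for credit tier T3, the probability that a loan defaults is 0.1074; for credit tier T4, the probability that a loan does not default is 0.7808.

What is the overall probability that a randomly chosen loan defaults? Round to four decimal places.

0.0924

P(T4) = 1 − (0.38 + 0.06 + 0.32) = 0.24.
P(D|T2) = 1 − 0.9846 = 0.0154.
P(D|T4) = 1 − 0.7808 = 0.2192.
Using total probability over the partition,
P(D) = P(D|T1)·P(T1) + P(D|T2)·P(T2) + P(D|T3)·P(T3) + P(D|T4)·P(T4)
      = 0.0118·0.38 + 0.0154·0.06 + 0.1074·0.32 + 0.2192·0.24
      = 0.004484 + 0.000924 + 0.034368 + 0.052608 = 0.092384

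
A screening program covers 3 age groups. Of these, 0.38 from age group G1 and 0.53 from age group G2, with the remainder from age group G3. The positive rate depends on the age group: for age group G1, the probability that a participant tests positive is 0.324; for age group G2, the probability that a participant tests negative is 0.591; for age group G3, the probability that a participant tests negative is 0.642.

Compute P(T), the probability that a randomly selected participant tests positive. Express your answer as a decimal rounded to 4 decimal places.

P(T) ≈ 0.3721

P(G3) = 1 − (0.38 + 0.53) = 0.09.
P(T|G2) = 1 − 0.591 = 0.409.
P(T|G3) = 1 − 0.642 = 0.358.
By the law of total probability,
P(T) = P(T|G1)·P(G1) + P(T|G2)·P(G2) + P(T|G3)·P(G3)
      = 0.324·0.38 + 0.409·0.53 + 0.358·0.09
      = 0.12312 + 0.21677 + 0.03222 = 0.37211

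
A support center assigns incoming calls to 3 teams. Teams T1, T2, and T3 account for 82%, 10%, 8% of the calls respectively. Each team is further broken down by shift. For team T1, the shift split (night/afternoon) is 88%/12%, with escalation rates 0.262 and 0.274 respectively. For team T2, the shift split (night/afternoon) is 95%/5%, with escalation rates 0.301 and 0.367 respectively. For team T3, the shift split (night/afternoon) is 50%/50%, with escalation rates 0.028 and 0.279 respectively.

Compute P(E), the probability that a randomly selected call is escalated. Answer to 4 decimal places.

P(E|T1) = 0.88·0.262 + 0.12·0.274 = 0.23056 + 0.03288 = 0.26344
P(E|T2) = 0.95·0.301 + 0.05·0.367 = 0.28595 + 0.01835 = 0.3043
P(E|T3) = 0.5·0.028 + 0.5·0.279 = 0.014 + 0.1395 = 0.1535
Then overall,
P(E) = 0.82·0.26344 + 0.1·0.3043 + 0.08·0.1535
      = 0.2160208 + 0.03043 + 0.01228 = 0.2587308

0.2587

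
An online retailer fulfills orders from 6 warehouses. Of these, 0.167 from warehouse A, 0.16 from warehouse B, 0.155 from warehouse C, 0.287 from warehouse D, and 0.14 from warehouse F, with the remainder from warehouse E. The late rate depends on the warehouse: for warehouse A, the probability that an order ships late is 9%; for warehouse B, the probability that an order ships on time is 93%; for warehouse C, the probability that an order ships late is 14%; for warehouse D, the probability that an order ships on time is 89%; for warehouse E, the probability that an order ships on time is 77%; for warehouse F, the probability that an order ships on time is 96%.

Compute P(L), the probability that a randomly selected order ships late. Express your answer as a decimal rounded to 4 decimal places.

P(E) = 1 − (0.167 + 0.16 + 0.155 + 0.287 + 0.14) = 0.091.
P(L|B) = 1 − 0.93 = 0.07.
P(L|D) = 1 − 0.89 = 0.11.
P(L|E) = 1 − 0.77 = 0.23.
P(L|F) = 1 − 0.96 = 0.04.
By the law of total probability,
P(L) = P(L|A)·P(A) + P(L|B)·P(B) + P(L|C)·P(C) + P(L|D)·P(D) + P(L|E)·P(E) + P(L|F)·P(F)
      = 0.09·0.167 + 0.07·0.16 + 0.14·0.155 + 0.11·0.287 + 0.23·0.091 + 0.04·0.14
      = 0.01503 + 0.0112 + 0.0217 + 0.03157 + 0.02093 + 0.0056 = 0.10603

0.1060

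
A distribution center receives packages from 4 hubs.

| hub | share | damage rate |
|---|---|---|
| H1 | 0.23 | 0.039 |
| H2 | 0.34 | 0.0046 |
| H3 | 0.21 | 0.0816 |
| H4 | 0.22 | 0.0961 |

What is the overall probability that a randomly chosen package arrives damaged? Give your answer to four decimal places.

0.0488

P(D) = P(D|H1)·P(H1) + P(D|H2)·P(H2) + P(D|H3)·P(H3) + P(D|H4)·P(H4)
      = 0.039·0.23 + 0.0046·0.34 + 0.0816·0.21 + 0.0961·0.22
      = 0.00897 + 0.001564 + 0.017136 + 0.021142 = 0.048812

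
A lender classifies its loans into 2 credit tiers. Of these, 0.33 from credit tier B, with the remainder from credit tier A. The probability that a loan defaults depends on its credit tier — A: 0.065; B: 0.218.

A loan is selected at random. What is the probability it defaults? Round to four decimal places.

P(D) ≈ 0.1155

P(A) = 1 − (0.33) = 0.67.
P(D) = P(D|A)·P(A) + P(D|B)·P(B)
      = 0.065·0.67 + 0.218·0.33
      = 0.04355 + 0.07194 = 0.11549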